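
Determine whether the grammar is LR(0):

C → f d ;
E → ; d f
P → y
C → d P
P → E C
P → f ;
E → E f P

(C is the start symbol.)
Yes, the grammar is LR(0)

A grammar is LR(0) if no state in the canonical LR(0) collection has:
  - both a shift item (dot before a terminal) and a complete item (shift-reduce conflict), or
  - two or more complete items (reduce-reduce conflict; the accept item [C' → C .] counts as a complete item here).

Augment with C' → C and build the canonical LR(0) collection (I0 = CLOSURE({[C' → . C]}), then GOTO on every symbol after a dot until no new states appear). It has 17 states:
  I0: { [C → . d P], [C → . f d ;], [C' → . C] }  — shift
  I1: { [C' → C .] }  — accept
  I2: { [C → d . P], [E → . ; d f], [E → . E f P], [P → . E C], [P → . f ;], [P → . y] }  — shift
  I3: { [C → f . d ;] }  — shift
  I4: { [C → f d . ;] }  — shift
  I5: { [C → f d ; .] }  — reduce
  I6: { [E → ; . d f] }  — shift
  I7: { [C → . d P], [C → . f d ;], [E → E . f P], [P → E . C] }  — shift
  I8: { [C → d P .] }  — reduce
  I9: { [P → f . ;] }  — shift
  I10: { [P → y .] }  — reduce
  I11: { [P → f ; .] }  — reduce
  I12: { [P → E C .] }  — reduce
  I13: { [C → f . d ;], [E → . ; d f], [E → . E f P], [E → E f . P], [P → . E C], [P → . f ;], [P → . y] }  — shift
  I14: { [E → E f P .] }  — reduce
  I15: { [E → ; d . f] }  — shift
  I16: { [E → ; d f .] }  — reduce

Every state is either a pure shift/goto state or contains exactly one complete item and nothing to shift — no conflicts. The grammar is LR(0).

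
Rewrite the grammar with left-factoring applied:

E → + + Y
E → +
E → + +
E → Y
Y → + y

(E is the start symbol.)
E → + E'
E' → + E''
E'' → Y
E'' → ε
E' → ε
E → Y
Y → + y

Left-factoring transforms A → αβ₁ | αβ₂ into A → αA' and A' → β₁ | β₂
(α is the longest common prefix among the alternatives). Repeat until
no nonterminal has two alternatives with a common prefix.

Round 1: E has alternatives sharing prefix '+'. Introduce E': E → + E'
  Add: E' → + Y
  Add: E' → ε
  Add: E' → +

Round 2: E' has alternatives sharing prefix '+'. Introduce E'': E' → + E''
  Add: E'' → Y
  Add: E'' → ε

No remaining common prefixes — done.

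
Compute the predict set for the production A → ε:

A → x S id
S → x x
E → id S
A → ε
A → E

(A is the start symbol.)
PREDICT(A → ε) = (FIRST(RHS) \ {ε}) ∪ (FOLLOW(A) if ε ∈ FIRST(RHS), i.e. RHS ⇒* ε)
The right-hand side is ε (FIRST(ε) = { ε }), so the predict set is FOLLOW(A) = { $ }
PREDICT(A → ε) = { $ }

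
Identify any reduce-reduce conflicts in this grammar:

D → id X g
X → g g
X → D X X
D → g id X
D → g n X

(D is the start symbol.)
Augment with D' → D and build the canonical LR(0) collection (I0 = CLOSURE({[D' → . D]}), then GOTO on every symbol after a dot until no new states appear). It has 15 states:
  I0: { [D → . g id X], [D → . g n X], [D → . id X g], [D' → . D] }  — shift
  I1: { [D' → D .] }  — accept
  I2: { [D → g . id X], [D → g . n X] }  — shift
  I3: { [D → . g id X], [D → . g n X], [D → . id X g], [D → id . X g], [X → . D X X], [X → . g g] }  — shift
  I4: { [D → . g id X], [D → . g n X], [D → . id X g], [X → . D X X], [X → . g g], [X → D . X X] }  — shift
  I5: { [D → id X . g] }  — shift
  I6: { [D → g . id X], [D → g . n X], [X → g . g] }  — shift
  I7: { [X → g g .] }  — reduce
  I8: { [D → . g id X], [D → . g n X], [D → . id X g], [D → g id . X], [X → . D X X], [X → . g g] }  — shift
  I9: { [D → . g id X], [D → . g n X], [D → . id X g], [D → g n . X], [X → . D X X], [X → . g g] }  — shift
  I10: { [D → g n X .] }  — reduce
  I11: { [D → g id X .] }  — reduce
  I12: { [D → id X g .] }  — reduce
  I13: { [D → . g id X], [D → . g n X], [D → . id X g], [X → . D X X], [X → . g g], [X → D X . X] }  — shift
  I14: { [X → D X X .] }  — reduce

No state contains more than one complete item.

Answer: No reduce-reduce conflicts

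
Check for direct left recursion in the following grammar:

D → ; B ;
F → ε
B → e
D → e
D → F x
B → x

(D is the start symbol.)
No direct left recursion

Direct left recursion occurs when N → N α for some non-terminal N (the right-hand side begins with the left-hand side itself).

D → ; B ;: starts with ';'
F → ε: starts with ε
B → e: starts with e
D → e: starts with e
D → F x: starts with F
B → x: starts with x

No direct left recursion found.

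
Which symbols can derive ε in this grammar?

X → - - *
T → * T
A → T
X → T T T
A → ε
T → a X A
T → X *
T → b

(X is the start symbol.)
{ 'A' }

ε-productions: A → ε
So A is immediately nullable.
No further non-terminal can be added: every production for the remaining non-terminals contains a terminal or a non-nullable non-terminal.
Nullable = { 'A' }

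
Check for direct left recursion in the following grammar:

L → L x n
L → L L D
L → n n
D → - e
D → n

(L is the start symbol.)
Yes, L is left-recursive

L → L x n: LEFT RECURSIVE (starts with L)
L → L L D: LEFT RECURSIVE (starts with L)
L → n n: starts with n
D → - e: starts with '-'
D → n: starts with n

The grammar has direct left recursion on: L.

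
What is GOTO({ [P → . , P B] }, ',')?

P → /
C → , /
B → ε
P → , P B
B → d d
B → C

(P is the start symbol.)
GOTO(I, ',') = CLOSURE({ [A → αX.β] : [A → α.Xβ] ∈ I, X = ',' })

Items with dot before ',', with the dot advanced:
  [P → . , P B] → [P → , . P B]
Closure of the advanced items:
  [P → , . P B] has the dot before P: add [P → . /], [P → . , P B]

GOTO = { [P → , . P B], [P → . , P B], [P → . /] }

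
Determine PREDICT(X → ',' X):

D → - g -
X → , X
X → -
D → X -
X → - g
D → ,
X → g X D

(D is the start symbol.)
{ ',' }

PREDICT(X → ',' X) = (FIRST(RHS) \ {ε}) ∪ (FOLLOW(X) if ε ∈ FIRST(RHS), i.e. RHS ⇒* ε)
FIRST(',' X) = { ',' }
ε ∉ FIRST(',' X), so FOLLOW(X) is not added.
PREDICT(X → ',' X) = { ',' }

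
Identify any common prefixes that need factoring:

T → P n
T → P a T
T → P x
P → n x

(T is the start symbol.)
Left-factoring is needed when two productions for the same non-terminal
share a common prefix on the right-hand side.

Productions for T:
  T → P n
  T → P a T
  T → P x

Found common prefix 'P' in productions for T

Answer: Yes, T has productions with common prefix 'P'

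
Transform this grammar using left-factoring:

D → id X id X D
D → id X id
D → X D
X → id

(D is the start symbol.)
Left-factoring transforms A → αβ₁ | αβ₂ into A → αA' and A' → β₁ | β₂
(α is the longest common prefix among the alternatives). Repeat until
no nonterminal has two alternatives with a common prefix.

Round 1: D has alternatives sharing prefix 'id X id'. Introduce D': D → id X id D'
  Add: D' → X D
  Add: D' → ε

No remaining common prefixes — done.

Resulting grammar:
D → id X id D'
D' → X D
D' → ε
D → X D
X → id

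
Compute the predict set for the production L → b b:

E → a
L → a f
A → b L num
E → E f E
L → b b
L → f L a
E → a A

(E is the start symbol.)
PREDICT(L → b b) = (FIRST(RHS) \ {ε}) ∪ (FOLLOW(L) if ε ∈ FIRST(RHS), i.e. RHS ⇒* ε)
FIRST(b b) = { 'b' }
ε ∉ FIRST(b b), so FOLLOW(L) is not added.
PREDICT(L → b b) = { 'b' }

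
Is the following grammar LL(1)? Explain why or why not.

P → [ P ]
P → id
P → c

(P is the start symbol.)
A grammar is LL(1) if for each non-terminal N with multiple productions, the predict sets of those productions are pairwise disjoint, where PREDICT(N → α) = (FIRST(α) \ {ε}) ∪ (FOLLOW(N) if α ⇒* ε).

For P:
  PREDICT(P → '[' P ']') = { '[' }
  PREDICT(P → id) = { 'id' }
  PREDICT(P → c) = { 'c' }

All predict sets are disjoint. The grammar IS LL(1).

Answer: Yes, the grammar is LL(1).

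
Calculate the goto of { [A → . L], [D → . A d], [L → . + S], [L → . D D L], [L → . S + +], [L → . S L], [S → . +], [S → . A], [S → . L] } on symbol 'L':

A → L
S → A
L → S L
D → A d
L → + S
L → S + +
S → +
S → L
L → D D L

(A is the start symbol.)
GOTO(I, 'L') = CLOSURE({ [A → αX.β] : [A → α.Xβ] ∈ I, X = 'L' })

Items with dot before 'L', with the dot advanced:
  [A → . L] → [A → L .]
  [S → . L] → [S → L .]
Closure adds nothing (no advanced item has the dot before a non-terminal).

GOTO = { [A → L .], [S → L .] }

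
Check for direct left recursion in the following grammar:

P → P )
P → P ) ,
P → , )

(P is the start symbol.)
P → P ): LEFT RECURSIVE (starts with P)
P → P ) ,: LEFT RECURSIVE (starts with P)
P → , ): starts with ','

The grammar has direct left recursion on: P.

Answer: Yes, P is left-recursive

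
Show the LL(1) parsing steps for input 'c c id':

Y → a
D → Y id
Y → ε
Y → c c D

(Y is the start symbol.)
Stack is shown with the top on the left.

Stack    Input     Action
-------------------------
Y $      c c id $  output Y → c c D
c c D $  c c id $  match 'c'
c D $    c id $    match 'c'
D $      id $      output D → Y id
Y id $   id $      output Y → ε
id $     id $      match 'id'
$        $         accept

The string is accepted.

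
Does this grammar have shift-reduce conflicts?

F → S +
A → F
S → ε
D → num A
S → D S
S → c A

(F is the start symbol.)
Yes — I0: [S → .] vs [D → . num A]; I1: [S → .] vs [D → . num A]; I4: [S → .] vs [D → . num A]; I5: [S → .] vs [D → . num A]

Augment with F' → F and build the canonical LR(0) collection (I0 = CLOSURE({[F' → . F]}), then GOTO on every symbol after a dot until no new states appear). It has 11 states:
  I0: { [D → . num A], [F → . S +], [F' → . F], [S → . D S], [S → . c A], [S → .] }  — shift, reduce
  I1: { [D → . num A], [S → . D S], [S → . c A], [S → .], [S → D . S] }  — shift, reduce
  I2: { [F' → F .] }  — accept
  I3: { [F → S . +] }  — shift
  I4: { [A → . F], [D → . num A], [F → . S +], [S → . D S], [S → . c A], [S → .], [S → c . A] }  — shift, reduce
  I5: { [A → . F], [D → . num A], [D → num . A], [F → . S +], [S → . D S], [S → . c A], [S → .] }  — shift, reduce
  I6: { [D → num A .] }  — reduce
  I7: { [A → F .] }  — reduce
  I8: { [S → c A .] }  — reduce
  I9: { [F → S + .] }  — reduce
  I10: { [S → D S .] }  — reduce

I0 contains reduce item [S → .] and shift items [D → . num A], [S → . c A] — shift-reduce conflict.
I1 contains reduce item [S → .] and shift items [D → . num A], [S → . c A] — shift-reduce conflict.
I4 contains reduce item [S → .] and shift items [D → . num A], [S → . c A] — shift-reduce conflict.
I5 contains reduce item [S → .] and shift items [D → . num A], [S → . c A] — shift-reduce conflict.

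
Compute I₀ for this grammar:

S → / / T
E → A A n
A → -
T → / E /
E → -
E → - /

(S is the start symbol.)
First, augment the grammar with S' → S
I₀ = CLOSURE({ [S' → . S] }):
  [S' → . S] has the dot before S: add [S → . / / T]
No further items can be added.

I₀ = { [S → . / / T], [S' → . S] }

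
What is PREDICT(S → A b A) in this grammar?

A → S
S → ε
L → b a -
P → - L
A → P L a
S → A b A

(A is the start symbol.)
{ '-', 'b' }

PREDICT(S → A b A) = (FIRST(RHS) \ {ε}) ∪ (FOLLOW(S) if ε ∈ FIRST(RHS), i.e. RHS ⇒* ε)
FIRST(A) = { '-', 'b', ε }
FIRST(A b A) = { '-', 'b' }
ε ∉ FIRST(A b A), so FOLLOW(S) is not added.
PREDICT(S → A b A) = { '-', 'b' }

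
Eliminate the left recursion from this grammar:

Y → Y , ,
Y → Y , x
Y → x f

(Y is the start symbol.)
Y → x f Y'
Y' → , , Y'
Y' → , x Y'
Y' → ε

Y is directly left-recursive. The standard transformation for
  A → A α₁ | ... | A α_m | β₁ | ... | β_n
is
  A  → β₁ A' | ... | β_n A'
  A' → α₁ A' | ... | α_m A' | ε

Y → x f becomes Y → x f Y'
Y → Y , , becomes Y' → , , Y'
Y → Y , x becomes Y' → , x Y'
Add Y' → ε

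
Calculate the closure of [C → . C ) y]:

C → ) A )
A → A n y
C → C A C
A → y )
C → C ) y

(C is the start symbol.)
{ [C → . ) A )], [C → . C ) y], [C → . C A C] }

To compute CLOSURE, for each item [A → α.Bβ] where B is a non-terminal, add [B → .γ] for all productions B → γ; repeat for the newly added items until nothing changes.

Start with: [C → . C ) y]
  [C → . C ) y] has the dot before C: add [C → . ) A )], [C → . C A C]
No further items can be added.

CLOSURE = { [C → . ) A )], [C → . C ) y], [C → . C A C] }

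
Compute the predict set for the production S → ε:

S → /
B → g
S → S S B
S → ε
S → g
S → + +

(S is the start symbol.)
PREDICT(S → ε) = (FIRST(RHS) \ {ε}) ∪ (FOLLOW(S) if ε ∈ FIRST(RHS), i.e. RHS ⇒* ε)
The right-hand side is ε (FIRST(ε) = { ε }), so the predict set is FOLLOW(S) = { $, '+', '/', 'g' }
PREDICT(S → ε) = { $, '+', '/', 'g' }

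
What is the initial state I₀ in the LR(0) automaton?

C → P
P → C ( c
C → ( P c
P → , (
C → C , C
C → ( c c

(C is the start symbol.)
{ [C → . ( P c], [C → . ( c c], [C → . C , C], [C → . P], [C' → . C], [P → . , (], [P → . C ( c] }

First, augment the grammar with C' → C
I₀ = CLOSURE({ [C' → . C] }):
  [C' → . C] has the dot before C: add [C → . P], [C → . ( P c], [C → . C , C], [C → . ( c c]
  [C → . P] has the dot before P: add [P → . C ( c], [P → . , (]
No further items can be added.

I₀ = { [C → . ( P c], [C → . ( c c], [C → . C , C], [C → . P], [C' → . C], [P → . , (], [P → . C ( c] }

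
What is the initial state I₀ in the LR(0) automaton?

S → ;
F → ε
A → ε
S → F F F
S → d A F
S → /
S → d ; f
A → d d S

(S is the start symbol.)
{ [F → .], [S → . /], [S → . ;], [S → . F F F], [S → . d ; f], [S → . d A F], [S' → . S] }

First, augment the grammar with S' → S
I₀ = CLOSURE({ [S' → . S] }):
  [S' → . S] has the dot before S: add [S → . ;], [S → . F F F], [S → . d A F], [S → . /], [S → . d ; f]
  [S → . F F F] has the dot before F: add [F → .]
No further items can be added.

I₀ = { [F → .], [S → . /], [S → . ;], [S → . F F F], [S → . d ; f], [S → . d A F], [S' → . S] }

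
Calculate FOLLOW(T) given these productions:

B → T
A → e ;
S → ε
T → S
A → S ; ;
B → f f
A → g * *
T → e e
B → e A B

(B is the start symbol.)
{ $ }

To compute FOLLOW(T), find every occurrence of T on a right-hand side N → α T β: add FIRST(β) \ {ε}, and if β is empty or nullable also add FOLLOW(N). Iterate to a fixed point.

In B → T: T is at the end, add FOLLOW(B)

The FOLLOW sets referred to above (computed the same way, to a fixed point):
  FOLLOW(B) = { $ }

Taking the union: FOLLOW(T) = { $ }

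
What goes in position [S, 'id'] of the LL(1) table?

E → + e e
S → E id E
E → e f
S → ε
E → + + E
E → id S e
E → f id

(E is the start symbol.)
S → E id E

To find M[S, 'id'], we find productions for S where 'id' is in the predict set (PREDICT(N → α) = (FIRST(α) \ {ε}) ∪ (FOLLOW(N) if α ⇒* ε)).

Relevant sets:
  FIRST(E) = { '+', 'e', 'f', 'id' }
  FOLLOW(S) = { 'e' }

S → E id E: PREDICT = { '+', 'e', 'f', 'id' }
  'id' is in predict set, so this production goes in M[S, 'id']
S → ε: PREDICT = { 'e' }

M[S, 'id'] = S → E id E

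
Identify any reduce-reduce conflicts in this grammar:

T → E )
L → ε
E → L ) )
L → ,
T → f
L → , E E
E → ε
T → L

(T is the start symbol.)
A reduce-reduce conflict occurs when an LR(0) state has two complete items [A → α .] and [B → β .] — both call for a reduction, and with no lookahead the parser cannot choose between them.

Augment with T' → T and build the canonical LR(0) collection (I0 = CLOSURE({[T' → . T]}), then GOTO on every symbol after a dot until no new states appear). It has 12 states:
  I0: { [E → . L ) )], [E → .], [L → . , E E], [L → . ,], [L → .], [T → . E )], [T → . L], [T → . f], [T' → . T] }  — shift, 2 reduces
  I1: { [E → . L ) )], [E → .], [L → , . E E], [L → , .], [L → . , E E], [L → . ,], [L → .] }  — shift, 3 reduces
  I2: { [T → E . )] }  — shift
  I3: { [E → L . ) )], [T → L .] }  — shift, reduce
  I4: { [T' → T .] }  — accept
  I5: { [T → f .] }  — reduce
  I6: { [E → L ) . )] }  — shift
  I7: { [E → L ) ) .] }  — reduce
  I8: { [T → E ) .] }  — reduce
  I9: { [E → . L ) )], [E → .], [L → , E . E], [L → . , E E], [L → . ,], [L → .] }  — shift, 2 reduces
  I10: { [E → L . ) )] }  — shift
  I11: { [L → , E E .] }  — reduce

I0 contains complete items [E → .], [L → .] — reduce-reduce conflict.
I1 contains complete items [E → .], [L → .], [L → , .] — reduce-reduce conflict.
I9 contains complete items [E → .], [L → .] — reduce-reduce conflict.

Answer: Yes — I0: [E → .] vs [L → .]; I1: [E → .] vs [L → .]; I9: [E → .] vs [L → .]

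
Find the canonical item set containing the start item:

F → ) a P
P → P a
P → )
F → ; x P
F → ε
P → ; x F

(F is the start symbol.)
First, augment the grammar with F' → F
I₀ = CLOSURE({ [F' → . F] }):
  [F' → . F] has the dot before F: add [F → . ) a P], [F → . ; x P], [F → .]
No further items can be added.

I₀ = { [F → . ) a P], [F → . ; x P], [F → .], [F' → . F] }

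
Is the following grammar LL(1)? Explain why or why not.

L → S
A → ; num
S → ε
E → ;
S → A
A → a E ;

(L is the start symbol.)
Yes, the grammar is LL(1).

A grammar is LL(1) if for each non-terminal N with multiple productions, the predict sets of those productions are pairwise disjoint, where PREDICT(N → α) = (FIRST(α) \ {ε}) ∪ (FOLLOW(N) if α ⇒* ε).

Relevant sets:
  FIRST(A) = { ';', 'a' }
  FOLLOW(S) = { $ }

For A:
  PREDICT(A → ';' num) = { ';' }
  PREDICT(A → a E ';') = { 'a' }
For S:
  PREDICT(S → ε) = { $ }
  PREDICT(S → A) = { ';', 'a' }
L, E have a single production, so nothing to check there.

All predict sets are disjoint. The grammar IS LL(1).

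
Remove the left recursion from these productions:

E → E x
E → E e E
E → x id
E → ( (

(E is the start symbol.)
E is directly left-recursive. The standard transformation for
  A → A α₁ | ... | A α_m | β₁ | ... | β_n
is
  A  → β₁ A' | ... | β_n A'
  A' → α₁ A' | ... | α_m A' | ε

E → x id becomes E → x id E'
E → ( ( becomes E → ( ( E'
E → E x becomes E' → x E'
E → E e E becomes E' → e E E'
Add E' → ε

Resulting grammar:
E → x id E'
E → ( ( E'
E' → x E'
E' → e E E'
E' → ε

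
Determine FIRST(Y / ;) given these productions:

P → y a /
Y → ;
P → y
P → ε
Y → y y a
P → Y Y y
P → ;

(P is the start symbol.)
FIRST sets of the non-terminals involved (from the grammar, by fixed-point iteration):
  FIRST(Y) = { ';', 'y' }

To compute FIRST(Y / ;), process the symbols left to right:
Symbol Y is a non-terminal. Add FIRST(Y) \ {ε} = { ';', 'y' }
Y is not nullable (ε ∉ FIRST(Y)), so stop here.
FIRST(Y / ;) = { ';', 'y' }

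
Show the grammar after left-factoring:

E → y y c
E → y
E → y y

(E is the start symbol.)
Left-factoring transforms A → αβ₁ | αβ₂ into A → αA' and A' → β₁ | β₂
(α is the longest common prefix among the alternatives). Repeat until
no nonterminal has two alternatives with a common prefix.

Round 1: E has alternatives sharing prefix 'y'. Introduce E': E → y E'
  Add: E' → y c
  Add: E' → ε
  Add: E' → y

Round 2: E' has alternatives sharing prefix 'y'. Introduce E'': E' → y E''
  Add: E'' → c
  Add: E'' → ε

No remaining common prefixes — done.

Resulting grammar:
E → y E'
E' → y E''
E'' → c
E'' → ε
E' → ε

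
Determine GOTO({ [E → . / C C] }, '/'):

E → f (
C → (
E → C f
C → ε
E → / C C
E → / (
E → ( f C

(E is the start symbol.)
GOTO(I, '/') = CLOSURE({ [A → αX.β] : [A → α.Xβ] ∈ I, X = '/' })

Items with dot before '/', with the dot advanced:
  [E → . / C C] → [E → / . C C]
Closure of the advanced items:
  [E → / . C C] has the dot before C: add [C → . (], [C → .]

GOTO = { [C → . (], [C → .], [E → / . C C] }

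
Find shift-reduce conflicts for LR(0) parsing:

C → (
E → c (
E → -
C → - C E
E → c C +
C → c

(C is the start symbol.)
No shift-reduce conflicts

Augment with C' → C and build the canonical LR(0) collection (I0 = CLOSURE({[C' → . C]}), then GOTO on every symbol after a dot until no new states appear). It has 12 states:
  I0: { [C → . (], [C → . - C E], [C → . c], [C' → . C] }  — shift
  I1: { [C → ( .] }  — reduce
  I2: { [C → - . C E], [C → . (], [C → . - C E], [C → . c] }  — shift
  I3: { [C' → C .] }  — accept
  I4: { [C → c .] }  — reduce
  I5: { [C → - C . E], [E → . -], [E → . c (], [E → . c C +] }  — shift
  I6: { [E → - .] }  — reduce
  I7: { [C → - C E .] }  — reduce
  I8: { [C → . (], [C → . - C E], [C → . c], [E → c . (], [E → c . C +] }  — shift
  I9: { [C → ( .], [E → c ( .] }  — 2 reduces
  I10: { [E → c C . +] }  — shift
  I11: { [E → c C + .] }  — reduce

No state contains both a complete item and a shift item.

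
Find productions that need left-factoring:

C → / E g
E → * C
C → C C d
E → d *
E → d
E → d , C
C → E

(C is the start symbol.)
Left-factoring is needed when two productions for the same non-terminal
share a common prefix on the right-hand side.

Productions for C:
  C → / E g
  C → C C d
  C → E
Productions for E:
  E → * C
  E → d *
  E → d
  E → d , C

Found common prefix 'd' in productions for E

Answer: Yes, E has productions with common prefix 'd'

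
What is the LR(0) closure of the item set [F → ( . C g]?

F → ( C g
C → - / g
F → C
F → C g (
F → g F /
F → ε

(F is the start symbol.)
{ [C → . - / g], [F → ( . C g] }

Start with: [F → ( . C g]
  [F → ( . C g] has the dot before C: add [C → . - / g]
No further items can be added.

CLOSURE = { [C → . - / g], [F → ( . C g] }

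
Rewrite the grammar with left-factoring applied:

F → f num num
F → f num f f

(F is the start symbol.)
Left-factoring transforms A → αβ₁ | αβ₂ into A → αA' and A' → β₁ | β₂
(α is the longest common prefix among the alternatives). Repeat until
no nonterminal has two alternatives with a common prefix.

Round 1: F has alternatives sharing prefix 'f num'. Introduce F': F → f num F'
  Add: F' → num
  Add: F' → f f

No remaining common prefixes — done.

Resulting grammar:
F → f num F'
F' → num
F' → f f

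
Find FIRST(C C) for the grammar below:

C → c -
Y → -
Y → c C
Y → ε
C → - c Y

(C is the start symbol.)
{ '-', 'c' }

FIRST sets of the non-terminals involved (from the grammar, by fixed-point iteration):
  FIRST(C) = { '-', 'c' }

To compute FIRST(C C), process the symbols left to right:
Symbol C is a non-terminal. Add FIRST(C) \ {ε} = { '-', 'c' }
C is not nullable (ε ∉ FIRST(C)), so stop here.
FIRST(C C) = { '-', 'c' }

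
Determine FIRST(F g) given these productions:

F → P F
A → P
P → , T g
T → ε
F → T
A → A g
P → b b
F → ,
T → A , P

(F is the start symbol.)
{ ',', 'b', 'g' }

FIRST sets of the non-terminals involved (from the grammar, by fixed-point iteration):
  FIRST(F) = { ',', 'b', ε }

To compute FIRST(F g), process the symbols left to right:
Symbol F is a non-terminal. Add FIRST(F) \ {ε} = { ',', 'b' }
F is nullable (ε ∈ FIRST(F)), continue to the next symbol.
Symbol g is a terminal. Add 'g' and stop.
FIRST(F g) = { ',', 'b', 'g' }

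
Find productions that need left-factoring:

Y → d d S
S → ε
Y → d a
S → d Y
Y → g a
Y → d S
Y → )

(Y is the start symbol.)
Yes, Y has productions with common prefix 'd'

Left-factoring is needed when two productions for the same non-terminal
share a common prefix on the right-hand side.

Productions for Y:
  Y → d d S
  Y → d a
  Y → g a
  Y → d S
  Y → )
Productions for S:
  S → ε
  S → d Y

Found common prefix 'd' in productions for Y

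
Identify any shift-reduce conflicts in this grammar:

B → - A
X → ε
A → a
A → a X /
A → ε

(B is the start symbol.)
Augment with B' → B and build the canonical LR(0) collection (I0 = CLOSURE({[B' → . B]}), then GOTO on every symbol after a dot until no new states appear). It has 7 states:
  I0: { [B → . - A], [B' → . B] }  — shift
  I1: { [A → . a X /], [A → . a], [A → .], [B → - . A] }  — shift, reduce
  I2: { [B' → B .] }  — accept
  I3: { [B → - A .] }  — reduce
  I4: { [A → a . X /], [A → a .], [X → .] }  — 2 reduces
  I5: { [A → a X . /] }  — shift
  I6: { [A → a X / .] }  — reduce

I1 contains reduce item [A → .] and shift items [A → . a], [A → . a X /] — shift-reduce conflict.

Answer: Yes — I1: [A → .] vs [A → . a]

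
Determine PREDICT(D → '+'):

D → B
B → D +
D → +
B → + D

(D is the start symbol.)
{ '+' }

PREDICT(D → '+') = (FIRST(RHS) \ {ε}) ∪ (FOLLOW(D) if ε ∈ FIRST(RHS), i.e. RHS ⇒* ε)
FIRST('+') = { '+' }
ε ∉ FIRST('+'), so FOLLOW(D) is not added.
PREDICT(D → '+') = { '+' }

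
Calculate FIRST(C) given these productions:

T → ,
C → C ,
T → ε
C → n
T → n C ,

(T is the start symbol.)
To compute FIRST(C), examine every production with C on the left-hand side, reading each right-hand side left to right until a non-nullable symbol is reached.

From C → C ,:
  - C is the symbol being defined: contributes nothing new
    C is not nullable, so stop
From C → n:
  - n is a terminal: add 'n' and stop

Collecting: FIRST(C) = { 'n' }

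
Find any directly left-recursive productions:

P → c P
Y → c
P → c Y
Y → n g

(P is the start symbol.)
No direct left recursion

P → c P: starts with c
Y → c: starts with c
P → c Y: starts with c
Y → n g: starts with n

No direct left recursion found.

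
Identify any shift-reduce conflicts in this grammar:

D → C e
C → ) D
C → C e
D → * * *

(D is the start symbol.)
No shift-reduce conflicts

A shift-reduce conflict occurs when an LR(0) state has both:
  - a complete (reduce) item [A → α .] (dot at the end), and
  - a shift item [B → β . c γ] (dot before a terminal).

Augment with D' → D and build the canonical LR(0) collection (I0 = CLOSURE({[D' → . D]}), then GOTO on every symbol after a dot until no new states appear). It has 9 states:
  I0: { [C → . ) D], [C → . C e], [D → . * * *], [D → . C e], [D' → . D] }  — shift
  I1: { [C → ) . D], [C → . ) D], [C → . C e], [D → . * * *], [D → . C e] }  — shift
  I2: { [D → * . * *] }  — shift
  I3: { [C → C . e], [D → C . e] }  — shift
  I4: { [D' → D .] }  — accept
  I5: { [C → C e .], [D → C e .] }  — 2 reduces
  I6: { [D → * * . *] }  — shift
  I7: { [D → * * * .] }  — reduce
  I8: { [C → ) D .] }  — reduce

No state contains both a complete item and a shift item.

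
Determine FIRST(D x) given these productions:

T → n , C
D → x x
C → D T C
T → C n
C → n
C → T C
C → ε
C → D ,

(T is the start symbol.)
{ 'x' }

FIRST sets of the non-terminals involved (from the grammar, by fixed-point iteration):
  FIRST(D) = { 'x' }

To compute FIRST(D x), process the symbols left to right:
Symbol D is a non-terminal. Add FIRST(D) \ {ε} = { 'x' }
D is not nullable (ε ∉ FIRST(D)), so stop here.
FIRST(D x) = { 'x' }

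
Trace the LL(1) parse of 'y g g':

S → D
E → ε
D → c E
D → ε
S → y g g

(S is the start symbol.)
LL(1) parsing maintains a stack (initially the start symbol over $) and the input. At each step: if the stack top is a terminal, match it against the current input token; if it is a non-terminal N, replace it with the RHS of M[N, lookahead] (the unique production whose predict set contains the lookahead).

Stack is shown with the top on the left.

Stack    Input    Action
------------------------
S $      y g g $  output S → y g g
y g g $  y g g $  match 'y'
g g $    g g $    match 'g'
g $      g $      match 'g'
$        $        accept

The string is accepted.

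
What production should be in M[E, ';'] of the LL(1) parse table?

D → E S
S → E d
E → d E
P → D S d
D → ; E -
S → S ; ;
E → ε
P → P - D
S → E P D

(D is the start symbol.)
To find M[E, ';'], we find productions for E where ';' is in the predict set (PREDICT(N → α) = (FIRST(α) \ {ε}) ∪ (FOLLOW(N) if α ⇒* ε)).

Relevant sets:
  FOLLOW(E) = { '-', ';', 'd' }

E → d E: PREDICT = { 'd' }
E → ε: PREDICT = { '-', ';', 'd' }
  ';' is in predict set, so this production goes in M[E, ';']

M[E, ';'] = E → ε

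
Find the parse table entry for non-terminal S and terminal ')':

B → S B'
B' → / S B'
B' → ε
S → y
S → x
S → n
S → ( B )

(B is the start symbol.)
To find M[S, ')'], we find productions for S where ')' is in the predict set (PREDICT(N → α) = (FIRST(α) \ {ε}) ∪ (FOLLOW(N) if α ⇒* ε)).

S → y: PREDICT = { 'y' }
S → x: PREDICT = { 'x' }
S → n: PREDICT = { 'n' }
S → ( B ): PREDICT = { '(' }

M[S, ')'] is empty (no production applies)

Answer: Empty (error entry)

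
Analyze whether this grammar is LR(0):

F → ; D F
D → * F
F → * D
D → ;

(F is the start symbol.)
A grammar is LR(0) if no state in the canonical LR(0) collection has:
  - both a shift item (dot before a terminal) and a complete item (shift-reduce conflict), or
  - two or more complete items (reduce-reduce conflict; the accept item [F' → F .] counts as a complete item here).

Augment with F' → F and build the canonical LR(0) collection (I0 = CLOSURE({[F' → . F]}), then GOTO on every symbol after a dot until no new states appear). It has 10 states:
  I0: { [F → . * D], [F → . ; D F], [F' → . F] }  — shift
  I1: { [D → . * F], [D → . ;], [F → * . D] }  — shift
  I2: { [D → . * F], [D → . ;], [F → ; . D F] }  — shift
  I3: { [F' → F .] }  — accept
  I4: { [D → * . F], [F → . * D], [F → . ; D F] }  — shift
  I5: { [D → ; .] }  — reduce
  I6: { [F → . * D], [F → . ; D F], [F → ; D . F] }  — shift
  I7: { [F → ; D F .] }  — reduce
  I8: { [D → * F .] }  — reduce
  I9: { [F → * D .] }  — reduce

Every state is either a pure shift/goto state or contains exactly one complete item and nothing to shift — no conflicts. The grammar is LR(0).

Answer: Yes, the grammar is LR(0)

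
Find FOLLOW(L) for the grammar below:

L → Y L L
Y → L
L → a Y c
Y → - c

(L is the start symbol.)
L is the start symbol, so $ ∈ FOLLOW(L).
In L → Y L L: L is followed by L, add FIRST(L) \ {ε} = { '-', 'a' }
In L → Y L L: L is at the end; this adds FOLLOW(L) to itself — nothing new
In Y → L: L is at the end, add FOLLOW(Y)

The FOLLOW sets referred to above (computed the same way, to a fixed point):
  FOLLOW(Y) = { '-', 'a', 'c' }

Taking the union: FOLLOW(L) = { $, '-', 'a', 'c' }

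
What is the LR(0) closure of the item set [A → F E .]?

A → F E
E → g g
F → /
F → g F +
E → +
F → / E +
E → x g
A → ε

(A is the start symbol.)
{ [A → F E .] }

To compute CLOSURE, for each item [A → α.Bβ] where B is a non-terminal, add [B → .γ] for all productions B → γ; repeat for the newly added items until nothing changes.

Start with: [A → F E .]
The dot is at the end, so nothing is added.

CLOSURE = { [A → F E .] }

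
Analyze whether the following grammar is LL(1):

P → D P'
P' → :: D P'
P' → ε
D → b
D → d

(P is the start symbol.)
Yes, the grammar is LL(1).

A grammar is LL(1) if for each non-terminal N with multiple productions, the predict sets of those productions are pairwise disjoint, where PREDICT(N → α) = (FIRST(α) \ {ε}) ∪ (FOLLOW(N) if α ⇒* ε).

Relevant sets:
  FOLLOW(P') = { $ }

For P':
  PREDICT(P' → :: D P') = { '::' }
  PREDICT(P' → ε) = { $ }
For D:
  PREDICT(D → b) = { 'b' }
  PREDICT(D → d) = { 'd' }
P has a single production, so nothing to check there.

All predict sets are disjoint. The grammar IS LL(1).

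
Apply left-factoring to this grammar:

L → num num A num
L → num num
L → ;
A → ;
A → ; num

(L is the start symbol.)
L → num num L'
L' → A num
L' → ε
L → ;
A → ; A'
A' → ε
A' → num

Left-factoring transforms A → αβ₁ | αβ₂ into A → αA' and A' → β₁ | β₂
(α is the longest common prefix among the alternatives). Repeat until
no nonterminal has two alternatives with a common prefix.

Round 1: L has alternatives sharing prefix 'num num'. Introduce L': L → num num L'
  Add: L' → A num
  Add: L' → ε

Round 2: A has alternatives sharing prefix ';'. Introduce A': A → ; A'
  Add: A' → ε
  Add: A' → num

No remaining common prefixes — done.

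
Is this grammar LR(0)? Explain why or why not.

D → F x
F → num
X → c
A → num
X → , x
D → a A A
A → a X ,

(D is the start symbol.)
Augment with D' → D and build the canonical LR(0) collection (I0 = CLOSURE({[D' → . D]}), then GOTO on every symbol after a dot until no new states appear). It has 15 states:
  I0: { [D → . F x], [D → . a A A], [D' → . D], [F → . num] }  — shift
  I1: { [D' → D .] }  — accept
  I2: { [D → F . x] }  — shift
  I3: { [A → . a X ,], [A → . num], [D → a . A A] }  — shift
  I4: { [F → num .] }  — reduce
  I5: { [A → . a X ,], [A → . num], [D → a A . A] }  — shift
  I6: { [A → a . X ,], [X → . , x], [X → . c] }  — shift
  I7: { [A → num .] }  — reduce
  I8: { [X → , . x] }  — shift
  I9: { [A → a X . ,] }  — shift
  I10: { [X → c .] }  — reduce
  I11: { [A → a X , .] }  — reduce
  I12: { [X → , x .] }  — reduce
  I13: { [D → a A A .] }  — reduce
  I14: { [D → F x .] }  — reduce

Every state is either a pure shift/goto state or contains exactly one complete item and nothing to shift — no conflicts. The grammar is LR(0).

Answer: Yes, the grammar is LR(0)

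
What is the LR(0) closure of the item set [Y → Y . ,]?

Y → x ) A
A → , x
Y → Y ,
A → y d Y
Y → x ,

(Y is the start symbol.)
{ [Y → Y . ,] }

Start with: [Y → Y . ,]
The dot precedes the terminal ',', so nothing is added.

CLOSURE = { [Y → Y . ,] }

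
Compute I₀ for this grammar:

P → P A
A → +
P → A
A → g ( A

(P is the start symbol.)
First, augment the grammar with P' → P
I₀ = CLOSURE({ [P' → . P] }):
  [P' → . P] has the dot before P: add [P → . P A], [P → . A]
  [P → . A] has the dot before A: add [A → . +], [A → . g ( A]
No further items can be added.

I₀ = { [A → . +], [A → . g ( A], [P → . A], [P → . P A], [P' → . P] }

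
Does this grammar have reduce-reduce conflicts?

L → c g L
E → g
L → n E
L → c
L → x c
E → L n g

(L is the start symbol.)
A reduce-reduce conflict occurs when an LR(0) state has two complete items [A → α .] and [B → β .] — both call for a reduction, and with no lookahead the parser cannot choose between them.

Augment with L' → L and build the canonical LR(0) collection (I0 = CLOSURE({[L' → . L]}), then GOTO on every symbol after a dot until no new states appear). It has 13 states:
  I0: { [L → . c g L], [L → . c], [L → . n E], [L → . x c], [L' → . L] }  — shift
  I1: { [L' → L .] }  — accept
  I2: { [L → c . g L], [L → c .] }  — shift, reduce
  I3: { [E → . L n g], [E → . g], [L → . c g L], [L → . c], [L → . n E], [L → . x c], [L → n . E] }  — shift
  I4: { [L → x . c] }  — shift
  I5: { [L → x c .] }  — reduce
  I6: { [L → n E .] }  — reduce
  I7: { [E → L . n g] }  — shift
  I8: { [E → g .] }  — reduce
  I9: { [E → L n . g] }  — shift
  I10: { [E → L n g .] }  — reduce
  I11: { [L → . c g L], [L → . c], [L → . n E], [L → . x c], [L → c g . L] }  — shift
  I12: { [L → c g L .] }  — reduce

No state contains more than one complete item.

Answer: No reduce-reduce conflicts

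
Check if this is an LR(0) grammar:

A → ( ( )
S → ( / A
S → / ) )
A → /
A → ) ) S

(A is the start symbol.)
A grammar is LR(0) if no state in the canonical LR(0) collection has:
  - both a shift item (dot before a terminal) and a complete item (shift-reduce conflict), or
  - two or more complete items (reduce-reduce conflict; the accept item [A' → A .] counts as a complete item here).

Augment with A' → A and build the canonical LR(0) collection (I0 = CLOSURE({[A' → . A]}), then GOTO on every symbol after a dot until no new states appear). It has 15 states:
  I0: { [A → . ( ( )], [A → . ) ) S], [A → . /], [A' → . A] }  — shift
  I1: { [A → ( . ( )] }  — shift
  I2: { [A → ) . ) S] }  — shift
  I3: { [A → / .] }  — reduce
  I4: { [A' → A .] }  — accept
  I5: { [A → ) ) . S], [S → . ( / A], [S → . / ) )] }  — shift
  I6: { [S → ( . / A] }  — shift
  I7: { [S → / . ) )] }  — shift
  I8: { [A → ) ) S .] }  — reduce
  I9: { [S → / ) . )] }  — shift
  I10: { [S → / ) ) .] }  — reduce
  I11: { [A → . ( ( )], [A → . ) ) S], [A → . /], [S → ( / . A] }  — shift
  I12: { [S → ( / A .] }  — reduce
  I13: { [A → ( ( . )] }  — shift
  I14: { [A → ( ( ) .] }  — reduce

Every state is either a pure shift/goto state or contains exactly one complete item and nothing to shift — no conflicts. The grammar is LR(0).

Answer: Yes, the grammar is LR(0)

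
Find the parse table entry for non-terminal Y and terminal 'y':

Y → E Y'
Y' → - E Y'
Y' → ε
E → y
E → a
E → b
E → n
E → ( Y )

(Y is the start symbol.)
To find M[Y, 'y'], we find productions for Y where 'y' is in the predict set (PREDICT(N → α) = (FIRST(α) \ {ε}) ∪ (FOLLOW(N) if α ⇒* ε)).

Relevant sets:
  FIRST(E) = { '(', 'a', 'b', 'n', 'y' }

Y → E Y': PREDICT = { '(', 'a', 'b', 'n', 'y' }
  'y' is in predict set, so this production goes in M[Y, 'y']

M[Y, 'y'] = Y → E Y'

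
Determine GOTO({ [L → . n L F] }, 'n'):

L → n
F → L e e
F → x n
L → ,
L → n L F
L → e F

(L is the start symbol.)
{ [L → . ,], [L → . e F], [L → . n L F], [L → . n], [L → n . L F] }

GOTO(I, 'n') = CLOSURE({ [A → αX.β] : [A → α.Xβ] ∈ I, X = 'n' })

Items with dot before 'n', with the dot advanced:
  [L → . n L F] → [L → n . L F]
Closure of the advanced items:
  [L → n . L F] has the dot before L: add [L → . n], [L → . ,], [L → . n L F], [L → . e F]

GOTO = { [L → . ,], [L → . e F], [L → . n L F], [L → . n], [L → n . L F] }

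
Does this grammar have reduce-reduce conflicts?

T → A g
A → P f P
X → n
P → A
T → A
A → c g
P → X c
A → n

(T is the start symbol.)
Augment with T' → T and build the canonical LR(0) collection (I0 = CLOSURE({[T' → . T]}), then GOTO on every symbol after a dot until no new states appear). It has 13 states:
  I0: { [A → . P f P], [A → . c g], [A → . n], [P → . A], [P → . X c], [T → . A g], [T → . A], [T' → . T], [X → . n] }  — shift
  I1: { [P → A .], [T → A . g], [T → A .] }  — shift, 2 reduces
  I2: { [A → P . f P] }  — shift
  I3: { [T' → T .] }  — accept
  I4: { [P → X . c] }  — shift
  I5: { [A → c . g] }  — shift
  I6: { [A → n .], [X → n .] }  — 2 reduces
  I7: { [A → c g .] }  — reduce
  I8: { [P → X c .] }  — reduce
  I9: { [A → . P f P], [A → . c g], [A → . n], [A → P f . P], [P → . A], [P → . X c], [X → . n] }  — shift
  I10: { [P → A .] }  — reduce
  I11: { [A → P . f P], [A → P f P .] }  — shift, reduce
  I12: { [T → A g .] }  — reduce

I1 contains complete items [P → A .], [T → A .] — reduce-reduce conflict.
I6 contains complete items [A → n .], [X → n .] — reduce-reduce conflict.

Answer: Yes — I1: [P → A .] vs [T → A .]; I6: [A → n .] vs [X → n .]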